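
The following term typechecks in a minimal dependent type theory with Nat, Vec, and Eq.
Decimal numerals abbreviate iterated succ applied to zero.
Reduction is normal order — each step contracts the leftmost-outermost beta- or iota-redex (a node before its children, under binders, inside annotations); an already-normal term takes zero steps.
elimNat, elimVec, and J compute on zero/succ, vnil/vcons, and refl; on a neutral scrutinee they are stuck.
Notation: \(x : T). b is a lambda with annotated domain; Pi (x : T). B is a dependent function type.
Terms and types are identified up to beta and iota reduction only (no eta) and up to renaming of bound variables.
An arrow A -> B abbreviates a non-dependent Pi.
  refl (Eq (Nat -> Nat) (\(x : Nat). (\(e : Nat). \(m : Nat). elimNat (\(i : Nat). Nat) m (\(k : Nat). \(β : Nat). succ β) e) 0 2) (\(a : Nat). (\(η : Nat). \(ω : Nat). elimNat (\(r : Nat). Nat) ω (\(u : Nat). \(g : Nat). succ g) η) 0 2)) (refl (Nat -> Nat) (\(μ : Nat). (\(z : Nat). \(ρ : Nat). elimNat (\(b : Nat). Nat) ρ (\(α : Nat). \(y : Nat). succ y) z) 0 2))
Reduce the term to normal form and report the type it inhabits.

resulting normal form:
  refl (Eq (Nat -> Nat) (\(x : Nat). 2) (\(e : Nat). 2)) (refl (Nat -> Nat) (\(m : Nat). 2))
the term's type:
  Eq (Eq (Nat -> Nat) (\(x : Nat). 2) (\(e : Nat). 2)) (refl (Nat -> Nat) (\(m : Nat). 2)) (refl (Nat -> Nat) (\(i : Nat). 2))


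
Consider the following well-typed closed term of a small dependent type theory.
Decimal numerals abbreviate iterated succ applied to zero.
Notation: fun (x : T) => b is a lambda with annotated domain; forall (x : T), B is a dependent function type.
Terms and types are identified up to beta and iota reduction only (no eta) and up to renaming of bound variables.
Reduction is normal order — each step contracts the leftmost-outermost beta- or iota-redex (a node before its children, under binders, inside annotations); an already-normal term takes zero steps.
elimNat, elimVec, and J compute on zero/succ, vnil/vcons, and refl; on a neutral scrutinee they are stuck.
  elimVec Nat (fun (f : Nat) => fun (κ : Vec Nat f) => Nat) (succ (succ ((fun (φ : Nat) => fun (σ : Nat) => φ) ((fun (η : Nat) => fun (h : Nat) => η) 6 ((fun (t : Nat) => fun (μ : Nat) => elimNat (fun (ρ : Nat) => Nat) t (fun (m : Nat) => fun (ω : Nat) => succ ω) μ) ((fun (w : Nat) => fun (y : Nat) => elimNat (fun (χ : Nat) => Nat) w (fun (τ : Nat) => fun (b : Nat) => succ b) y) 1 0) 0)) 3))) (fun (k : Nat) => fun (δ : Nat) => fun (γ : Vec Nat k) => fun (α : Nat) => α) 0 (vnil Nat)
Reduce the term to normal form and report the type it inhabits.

reduced normal form:
  8
type:
  Nat


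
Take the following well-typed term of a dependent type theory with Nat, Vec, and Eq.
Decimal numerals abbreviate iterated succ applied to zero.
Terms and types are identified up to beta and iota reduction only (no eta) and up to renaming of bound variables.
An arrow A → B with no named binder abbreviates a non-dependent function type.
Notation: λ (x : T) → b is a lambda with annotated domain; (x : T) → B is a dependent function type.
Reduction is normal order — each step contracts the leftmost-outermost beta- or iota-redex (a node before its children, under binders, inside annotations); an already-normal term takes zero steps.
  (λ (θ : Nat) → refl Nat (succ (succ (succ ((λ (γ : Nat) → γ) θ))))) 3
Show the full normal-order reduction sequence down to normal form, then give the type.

normal-order reduction:
  (λ (θ : Nat) → refl Nat (succ (succ (succ ((λ (γ : Nat) → γ) θ))))) 3
  ~> refl Nat (succ (succ (succ ((λ (θ : Nat) → θ) 3))))
  ~> refl Nat 6
inferred type:
  Eq Nat 6 6


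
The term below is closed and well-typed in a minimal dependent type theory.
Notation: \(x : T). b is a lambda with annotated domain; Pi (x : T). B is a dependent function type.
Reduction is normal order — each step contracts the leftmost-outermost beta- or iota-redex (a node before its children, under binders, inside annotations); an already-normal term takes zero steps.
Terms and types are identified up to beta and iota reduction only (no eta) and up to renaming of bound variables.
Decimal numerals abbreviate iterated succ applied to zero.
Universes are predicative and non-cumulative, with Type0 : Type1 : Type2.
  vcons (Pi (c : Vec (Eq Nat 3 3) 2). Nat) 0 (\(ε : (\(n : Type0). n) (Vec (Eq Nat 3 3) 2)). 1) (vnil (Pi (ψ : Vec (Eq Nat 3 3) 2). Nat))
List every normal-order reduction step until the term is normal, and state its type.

reduction (normal order):
  vcons (Pi (c : Vec (Eq Nat 3 3) 2). Nat) 0 (\(ε : (\(n : Type0). n) (Vec (Eq Nat 3 3) 2)). 1) (vnil (Pi (ψ : Vec (Eq Nat 3 3) 2). Nat))
  ~> vcons (Pi (c : Vec (Eq Nat 3 3) 2). Nat) 0 (\(ε : Vec (Eq Nat 3 3) 2). 1) (vnil (Pi (n : Vec (Eq Nat 3 3) 2). Nat))
type:
  Vec (Pi (c : Vec (Eq Nat 3 3) 2). Nat) 1


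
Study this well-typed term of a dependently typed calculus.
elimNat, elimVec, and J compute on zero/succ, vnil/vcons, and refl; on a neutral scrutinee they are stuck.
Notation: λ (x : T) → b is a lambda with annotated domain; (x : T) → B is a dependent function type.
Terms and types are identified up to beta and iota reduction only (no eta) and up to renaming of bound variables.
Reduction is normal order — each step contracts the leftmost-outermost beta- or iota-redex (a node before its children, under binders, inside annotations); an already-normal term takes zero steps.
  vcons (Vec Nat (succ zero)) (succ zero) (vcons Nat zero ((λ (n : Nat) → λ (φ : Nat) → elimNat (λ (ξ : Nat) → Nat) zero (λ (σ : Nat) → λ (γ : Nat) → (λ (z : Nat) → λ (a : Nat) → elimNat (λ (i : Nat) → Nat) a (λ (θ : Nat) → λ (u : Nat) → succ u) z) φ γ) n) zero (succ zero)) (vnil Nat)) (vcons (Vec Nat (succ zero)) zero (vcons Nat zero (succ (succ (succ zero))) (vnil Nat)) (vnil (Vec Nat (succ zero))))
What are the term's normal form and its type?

normal form:
  vcons (Vec Nat (succ zero)) (succ zero) (vcons Nat zero zero (vnil Nat)) (vcons (Vec Nat (succ zero)) zero (vcons Nat zero (succ (succ (succ zero))) (vnil Nat)) (vnil (Vec Nat (succ zero))))
inferred type:
  Vec (Vec Nat (succ zero)) (succ (succ zero))
observation: the term reaches its normal form after 3 normal-order steps.


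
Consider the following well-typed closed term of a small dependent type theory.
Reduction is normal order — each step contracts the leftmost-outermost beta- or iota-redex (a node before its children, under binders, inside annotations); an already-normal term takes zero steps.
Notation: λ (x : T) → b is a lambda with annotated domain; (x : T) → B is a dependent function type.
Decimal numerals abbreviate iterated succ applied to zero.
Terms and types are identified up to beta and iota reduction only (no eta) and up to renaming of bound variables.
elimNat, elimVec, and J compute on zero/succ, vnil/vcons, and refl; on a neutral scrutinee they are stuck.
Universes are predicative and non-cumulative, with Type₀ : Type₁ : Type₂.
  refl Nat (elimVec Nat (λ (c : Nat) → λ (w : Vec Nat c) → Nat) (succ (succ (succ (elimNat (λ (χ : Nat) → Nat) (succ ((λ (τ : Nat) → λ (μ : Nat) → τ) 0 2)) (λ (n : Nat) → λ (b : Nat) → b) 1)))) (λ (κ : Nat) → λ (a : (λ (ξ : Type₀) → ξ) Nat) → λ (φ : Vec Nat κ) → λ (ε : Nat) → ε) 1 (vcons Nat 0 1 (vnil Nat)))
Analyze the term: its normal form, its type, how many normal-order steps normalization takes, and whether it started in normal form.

normal form:
  refl Nat 4
inferred type:
  Eq Nat 4 4
reduction steps (normal order): 12
term was already normal: no
first contracted redex: an elimVec iota-redex


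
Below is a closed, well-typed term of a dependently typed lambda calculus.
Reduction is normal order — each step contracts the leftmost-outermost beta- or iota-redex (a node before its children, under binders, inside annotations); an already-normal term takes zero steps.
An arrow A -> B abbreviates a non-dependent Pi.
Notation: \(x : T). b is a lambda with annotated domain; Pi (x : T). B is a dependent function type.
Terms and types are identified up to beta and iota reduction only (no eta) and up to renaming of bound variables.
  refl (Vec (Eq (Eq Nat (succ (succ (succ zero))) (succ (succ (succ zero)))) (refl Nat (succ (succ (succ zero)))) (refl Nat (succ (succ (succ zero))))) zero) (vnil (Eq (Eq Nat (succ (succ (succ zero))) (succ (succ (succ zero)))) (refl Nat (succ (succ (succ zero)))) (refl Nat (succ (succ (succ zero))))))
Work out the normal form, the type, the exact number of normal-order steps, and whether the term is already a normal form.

reduced normal form:
  refl (Vec (Eq (Eq Nat (succ (succ (succ zero))) (succ (succ (succ zero)))) (refl Nat (succ (succ (succ zero)))) (refl Nat (succ (succ (succ zero))))) zero) (vnil (Eq (Eq Nat (succ (succ (succ zero))) (succ (succ (succ zero)))) (refl Nat (succ (succ (succ zero)))) (refl Nat (succ (succ (succ zero))))))
inferred type:
  Eq (Vec (Eq (Eq Nat (succ (succ (succ zero))) (succ (succ (succ zero)))) (refl Nat (succ (succ (succ zero)))) (refl Nat (succ (succ (succ zero))))) zero) (vnil (Eq (Eq Nat (succ (succ (succ zero))) (succ (succ (succ zero)))) (refl Nat (succ (succ (succ zero)))) (refl Nat (succ (succ (succ zero)))))) (vnil (Eq (Eq Nat (succ (succ (succ zero))) (succ (succ (succ zero)))) (refl Nat (succ (succ (succ zero)))) (refl Nat (succ (succ (succ zero))))))
steps to reach normal form (normal order): 0
already normal: yes


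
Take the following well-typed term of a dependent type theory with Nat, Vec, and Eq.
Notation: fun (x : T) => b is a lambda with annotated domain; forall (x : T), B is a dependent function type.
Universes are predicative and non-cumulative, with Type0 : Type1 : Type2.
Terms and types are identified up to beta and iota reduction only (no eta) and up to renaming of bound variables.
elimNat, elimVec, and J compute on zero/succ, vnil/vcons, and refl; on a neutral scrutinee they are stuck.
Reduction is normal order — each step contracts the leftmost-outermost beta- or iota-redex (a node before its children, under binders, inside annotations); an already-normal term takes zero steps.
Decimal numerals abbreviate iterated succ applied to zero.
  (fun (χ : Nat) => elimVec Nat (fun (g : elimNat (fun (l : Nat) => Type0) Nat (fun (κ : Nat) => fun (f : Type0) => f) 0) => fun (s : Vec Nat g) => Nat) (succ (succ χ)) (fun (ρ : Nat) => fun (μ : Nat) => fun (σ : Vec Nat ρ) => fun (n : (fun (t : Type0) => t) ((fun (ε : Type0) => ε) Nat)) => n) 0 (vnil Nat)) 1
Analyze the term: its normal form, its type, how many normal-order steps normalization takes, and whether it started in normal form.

resulting normal form:
  3
type:
  Nat
normal-order step count: 2
already normal: no
first contracted redex: a beta-redex


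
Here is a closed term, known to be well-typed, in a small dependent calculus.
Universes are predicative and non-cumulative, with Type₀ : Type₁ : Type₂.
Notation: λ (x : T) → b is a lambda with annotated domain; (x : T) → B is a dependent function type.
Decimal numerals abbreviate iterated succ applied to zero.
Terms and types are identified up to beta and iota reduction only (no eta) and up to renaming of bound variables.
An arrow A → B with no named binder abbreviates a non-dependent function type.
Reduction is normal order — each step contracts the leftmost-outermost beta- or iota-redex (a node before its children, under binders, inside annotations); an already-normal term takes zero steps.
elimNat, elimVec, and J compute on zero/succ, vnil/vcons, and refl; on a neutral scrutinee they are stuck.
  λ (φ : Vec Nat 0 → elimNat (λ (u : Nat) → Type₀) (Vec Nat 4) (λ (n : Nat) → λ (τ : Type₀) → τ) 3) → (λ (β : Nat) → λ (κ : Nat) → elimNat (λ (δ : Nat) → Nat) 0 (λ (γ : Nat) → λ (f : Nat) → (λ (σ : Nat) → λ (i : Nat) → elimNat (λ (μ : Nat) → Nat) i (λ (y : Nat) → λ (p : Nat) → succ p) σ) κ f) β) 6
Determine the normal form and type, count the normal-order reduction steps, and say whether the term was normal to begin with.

resulting normal form:
  λ (φ : Vec Nat 0 → Vec Nat 4) → λ (u : Nat) → elimNat (λ (n : Nat) → Nat) (elimNat (λ (τ : Nat) → Nat) (elimNat (λ (β : Nat) → Nat) (elimNat (λ (κ : Nat) → Nat) (elimNat (λ (δ : Nat) → Nat) (elimNat (λ (γ : Nat) → Nat) 0 (λ (f : Nat) → λ (σ : Nat) → succ σ) u) (λ (i : Nat) → λ (μ : Nat) → succ μ) u) (λ (y : Nat) → λ (p : Nat) → succ p) u) (λ (ε : Nat) → λ (α : Nat) → succ α) u) (λ (k : Nat) → λ (m : Nat) → succ m) u) (λ (t : Nat) → λ (g : Nat) → succ g) u
inferred type:
  (Vec Nat 0 → Vec Nat 4) → Nat → Nat
reduction steps (normal order): 42
started in normal form: no
first redex: an elimNat iota-redex


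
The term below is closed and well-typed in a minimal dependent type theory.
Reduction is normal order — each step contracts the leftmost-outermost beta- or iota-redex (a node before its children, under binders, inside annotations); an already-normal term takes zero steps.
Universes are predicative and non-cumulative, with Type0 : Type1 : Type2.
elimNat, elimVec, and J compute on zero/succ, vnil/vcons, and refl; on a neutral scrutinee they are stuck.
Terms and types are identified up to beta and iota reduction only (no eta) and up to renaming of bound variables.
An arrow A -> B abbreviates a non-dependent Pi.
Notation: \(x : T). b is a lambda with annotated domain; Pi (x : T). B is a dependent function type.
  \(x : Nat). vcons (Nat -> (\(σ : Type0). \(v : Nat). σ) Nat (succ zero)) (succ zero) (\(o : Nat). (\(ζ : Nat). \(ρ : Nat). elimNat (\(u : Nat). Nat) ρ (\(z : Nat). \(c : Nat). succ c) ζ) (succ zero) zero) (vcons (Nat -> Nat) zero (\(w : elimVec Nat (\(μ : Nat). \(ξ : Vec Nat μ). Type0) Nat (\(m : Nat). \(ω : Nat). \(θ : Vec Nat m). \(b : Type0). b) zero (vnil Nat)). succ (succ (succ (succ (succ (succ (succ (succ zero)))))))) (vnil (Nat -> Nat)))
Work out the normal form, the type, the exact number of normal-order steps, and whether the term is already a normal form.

resulting normal form:
  \(x : Nat). vcons (Nat -> Nat) (succ zero) (\(σ : Nat). succ zero) (vcons (Nat -> Nat) zero (\(v : Nat). succ (succ (succ (succ (succ (succ (succ (succ zero)))))))) (vnil (Nat -> Nat)))
inferred type:
  Nat -> Vec (Nat -> Nat) (succ (succ zero))
reduction steps (normal order): 9
started in normal form: no
first contracted redex: a beta-redex


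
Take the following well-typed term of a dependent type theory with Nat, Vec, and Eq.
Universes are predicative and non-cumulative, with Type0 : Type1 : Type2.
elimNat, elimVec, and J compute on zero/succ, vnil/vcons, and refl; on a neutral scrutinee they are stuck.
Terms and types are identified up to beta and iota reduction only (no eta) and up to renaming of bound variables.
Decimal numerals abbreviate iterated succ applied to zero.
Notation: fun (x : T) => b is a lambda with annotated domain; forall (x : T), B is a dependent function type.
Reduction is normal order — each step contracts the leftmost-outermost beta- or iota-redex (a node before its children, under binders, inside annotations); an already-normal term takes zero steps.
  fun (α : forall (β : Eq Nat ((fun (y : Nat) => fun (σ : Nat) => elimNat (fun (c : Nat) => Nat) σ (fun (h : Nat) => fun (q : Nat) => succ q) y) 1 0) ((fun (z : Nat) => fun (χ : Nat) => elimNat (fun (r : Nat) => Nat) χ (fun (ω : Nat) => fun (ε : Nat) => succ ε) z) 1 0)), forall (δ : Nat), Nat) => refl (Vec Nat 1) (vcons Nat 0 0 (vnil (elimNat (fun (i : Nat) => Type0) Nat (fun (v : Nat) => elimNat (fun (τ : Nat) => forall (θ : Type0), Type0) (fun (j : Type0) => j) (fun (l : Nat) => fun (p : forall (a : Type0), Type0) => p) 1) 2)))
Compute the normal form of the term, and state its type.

reduced normal form:
  fun (α : forall (β : Eq Nat 1 1), forall (y : Nat), Nat) => refl (Vec Nat 1) (vcons Nat 0 0 (vnil Nat))
type:
  forall (α : forall (β : Eq Nat 1 1), forall (y : Nat), Nat), Eq (Vec Nat 1) (vcons Nat 0 0 (vnil Nat)) (vcons Nat 0 0 (vnil Nat))
observation: 27 normal-order steps separate the term from its normal form.


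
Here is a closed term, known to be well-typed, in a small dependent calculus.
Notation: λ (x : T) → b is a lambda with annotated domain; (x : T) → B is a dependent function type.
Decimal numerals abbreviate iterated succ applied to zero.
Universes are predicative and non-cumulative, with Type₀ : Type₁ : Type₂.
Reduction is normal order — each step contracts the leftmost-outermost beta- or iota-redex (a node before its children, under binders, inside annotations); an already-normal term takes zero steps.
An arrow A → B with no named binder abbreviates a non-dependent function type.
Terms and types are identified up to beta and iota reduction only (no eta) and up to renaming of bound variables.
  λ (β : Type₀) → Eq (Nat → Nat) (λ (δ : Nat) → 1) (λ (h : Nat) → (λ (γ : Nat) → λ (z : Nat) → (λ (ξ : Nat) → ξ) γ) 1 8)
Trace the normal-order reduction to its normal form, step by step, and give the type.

normal-order reduction sequence:
  λ (β : Type₀) → Eq (Nat → Nat) (λ (δ : Nat) → 1) (λ (h : Nat) → (λ (γ : Nat) → λ (z : Nat) → (λ (ξ : Nat) → ξ) γ) 1 8)
  ~> λ (β : Type₀) → Eq (Nat → Nat) (λ (δ : Nat) → 1) (λ (h : Nat) → (λ (γ : Nat) → (λ (z : Nat) → z) 1) 8)
  ~> λ (β : Type₀) → Eq (Nat → Nat) (λ (δ : Nat) → 1) (λ (h : Nat) → (λ (γ : Nat) → γ) 1)
  ~> λ (β : Type₀) → Eq (Nat → Nat) (λ (δ : Nat) → 1) (λ (h : Nat) → 1)
type:
  Type₀ → Type₀


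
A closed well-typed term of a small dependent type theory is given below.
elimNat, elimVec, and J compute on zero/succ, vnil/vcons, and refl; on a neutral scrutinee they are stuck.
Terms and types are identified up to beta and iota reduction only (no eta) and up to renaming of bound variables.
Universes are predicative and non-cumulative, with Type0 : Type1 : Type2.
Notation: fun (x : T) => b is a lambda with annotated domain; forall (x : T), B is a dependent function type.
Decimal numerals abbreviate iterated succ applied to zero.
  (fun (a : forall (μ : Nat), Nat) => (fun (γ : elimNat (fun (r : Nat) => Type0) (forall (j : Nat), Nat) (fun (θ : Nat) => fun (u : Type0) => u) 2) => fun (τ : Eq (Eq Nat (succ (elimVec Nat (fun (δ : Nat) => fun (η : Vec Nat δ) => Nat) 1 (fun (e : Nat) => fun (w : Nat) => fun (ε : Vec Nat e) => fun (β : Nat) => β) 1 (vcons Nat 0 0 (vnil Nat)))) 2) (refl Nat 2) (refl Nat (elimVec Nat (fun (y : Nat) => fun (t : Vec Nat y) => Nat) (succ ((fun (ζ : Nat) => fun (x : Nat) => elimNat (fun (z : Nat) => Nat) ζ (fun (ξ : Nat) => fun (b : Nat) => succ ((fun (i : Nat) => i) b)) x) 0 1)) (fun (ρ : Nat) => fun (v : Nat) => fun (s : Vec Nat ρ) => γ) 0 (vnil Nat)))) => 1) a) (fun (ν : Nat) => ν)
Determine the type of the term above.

inferred type:
  forall (a : Eq (Eq Nat 2 2) (refl Nat 2) (refl Nat 2)), Nat


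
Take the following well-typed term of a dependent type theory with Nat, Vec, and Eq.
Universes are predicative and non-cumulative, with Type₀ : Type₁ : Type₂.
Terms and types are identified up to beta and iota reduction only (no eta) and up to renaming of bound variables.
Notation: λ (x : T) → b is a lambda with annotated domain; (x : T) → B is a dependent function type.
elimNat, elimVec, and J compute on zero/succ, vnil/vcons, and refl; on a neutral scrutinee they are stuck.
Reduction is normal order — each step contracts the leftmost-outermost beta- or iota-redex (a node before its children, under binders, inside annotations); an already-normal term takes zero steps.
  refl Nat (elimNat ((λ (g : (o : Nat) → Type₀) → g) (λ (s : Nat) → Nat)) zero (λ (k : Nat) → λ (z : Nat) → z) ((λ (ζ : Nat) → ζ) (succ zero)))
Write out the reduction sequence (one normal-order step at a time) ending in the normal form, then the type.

reduction (normal order):
  refl Nat (elimNat ((λ (g : (o : Nat) → Type₀) → g) (λ (s : Nat) → Nat)) zero (λ (k : Nat) → λ (z : Nat) → z) ((λ (ζ : Nat) → ζ) (succ zero)))
  ~> refl Nat (elimNat (λ (g : Nat) → Nat) zero (λ (o : Nat) → λ (s : Nat) → s) ((λ (k : Nat) → k) (succ zero)))
  ~> refl Nat (elimNat (λ (g : Nat) → Nat) zero (λ (o : Nat) → λ (s : Nat) → s) (succ zero))
  ~> refl Nat ((λ (g : Nat) → λ (o : Nat) → o) zero (elimNat (λ (s : Nat) → Nat) zero (λ (k : Nat) → λ (z : Nat) → z) zero))
  ~> refl Nat ((λ (g : Nat) → g) (elimNat (λ (o : Nat) → Nat) zero (λ (s : Nat) → λ (k : Nat) → k) zero))
  ~> refl Nat (elimNat (λ (g : Nat) → Nat) zero (λ (o : Nat) → λ (s : Nat) → s) zero)
  ~> refl Nat zero
the term's type:
  Eq Nat zero zero


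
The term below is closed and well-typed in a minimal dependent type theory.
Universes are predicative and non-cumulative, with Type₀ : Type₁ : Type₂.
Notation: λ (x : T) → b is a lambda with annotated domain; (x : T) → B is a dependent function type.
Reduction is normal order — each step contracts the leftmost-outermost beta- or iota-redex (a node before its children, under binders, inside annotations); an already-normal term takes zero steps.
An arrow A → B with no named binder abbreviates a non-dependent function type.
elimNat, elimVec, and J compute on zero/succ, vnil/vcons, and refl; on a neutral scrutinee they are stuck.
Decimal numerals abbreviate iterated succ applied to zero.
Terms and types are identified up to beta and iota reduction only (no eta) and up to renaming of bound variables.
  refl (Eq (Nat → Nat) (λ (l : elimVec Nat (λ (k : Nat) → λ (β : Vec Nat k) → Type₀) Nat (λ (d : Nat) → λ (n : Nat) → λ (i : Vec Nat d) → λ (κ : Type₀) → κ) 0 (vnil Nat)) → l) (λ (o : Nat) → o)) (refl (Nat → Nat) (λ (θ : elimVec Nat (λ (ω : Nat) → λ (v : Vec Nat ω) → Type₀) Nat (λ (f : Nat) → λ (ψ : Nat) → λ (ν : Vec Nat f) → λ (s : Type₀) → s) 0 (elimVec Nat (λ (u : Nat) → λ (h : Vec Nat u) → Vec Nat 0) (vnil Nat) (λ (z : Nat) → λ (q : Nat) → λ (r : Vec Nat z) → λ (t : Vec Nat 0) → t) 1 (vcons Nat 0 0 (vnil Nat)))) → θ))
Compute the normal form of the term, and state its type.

resulting normal form:
  refl (Eq (Nat → Nat) (λ (l : Nat) → l) (λ (k : Nat) → k)) (refl (Nat → Nat) (λ (β : Nat) → β))
the term's type:
  Eq (Eq (Nat → Nat) (λ (l : Nat) → l) (λ (k : Nat) → k)) (refl (Nat → Nat) (λ (β : Nat) → β)) (refl (Nat → Nat) (λ (d : Nat) → d))
observation: 8 normal-order steps separate the term from its normal form.


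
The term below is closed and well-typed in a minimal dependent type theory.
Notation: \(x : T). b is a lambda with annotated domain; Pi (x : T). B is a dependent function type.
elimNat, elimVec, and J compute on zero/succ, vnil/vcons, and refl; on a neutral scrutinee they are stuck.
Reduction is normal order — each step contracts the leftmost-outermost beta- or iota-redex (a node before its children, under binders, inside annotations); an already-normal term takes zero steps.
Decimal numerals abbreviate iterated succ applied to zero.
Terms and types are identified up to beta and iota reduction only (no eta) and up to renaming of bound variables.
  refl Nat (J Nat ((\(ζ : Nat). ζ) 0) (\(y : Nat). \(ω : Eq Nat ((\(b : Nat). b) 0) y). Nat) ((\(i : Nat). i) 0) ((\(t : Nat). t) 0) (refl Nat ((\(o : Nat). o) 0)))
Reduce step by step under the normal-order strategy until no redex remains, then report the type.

normal-order reduction sequence:
  refl Nat (J Nat ((\(ζ : Nat). ζ) 0) (\(y : Nat). \(ω : Eq Nat ((\(b : Nat). b) 0) y). Nat) ((\(i : Nat). i) 0) ((\(t : Nat). t) 0) (refl Nat ((\(o : Nat). o) 0)))
  ~> refl Nat ((\(ζ : Nat). ζ) 0)
  ~> refl Nat 0
inferred type:
  Eq Nat 0 0


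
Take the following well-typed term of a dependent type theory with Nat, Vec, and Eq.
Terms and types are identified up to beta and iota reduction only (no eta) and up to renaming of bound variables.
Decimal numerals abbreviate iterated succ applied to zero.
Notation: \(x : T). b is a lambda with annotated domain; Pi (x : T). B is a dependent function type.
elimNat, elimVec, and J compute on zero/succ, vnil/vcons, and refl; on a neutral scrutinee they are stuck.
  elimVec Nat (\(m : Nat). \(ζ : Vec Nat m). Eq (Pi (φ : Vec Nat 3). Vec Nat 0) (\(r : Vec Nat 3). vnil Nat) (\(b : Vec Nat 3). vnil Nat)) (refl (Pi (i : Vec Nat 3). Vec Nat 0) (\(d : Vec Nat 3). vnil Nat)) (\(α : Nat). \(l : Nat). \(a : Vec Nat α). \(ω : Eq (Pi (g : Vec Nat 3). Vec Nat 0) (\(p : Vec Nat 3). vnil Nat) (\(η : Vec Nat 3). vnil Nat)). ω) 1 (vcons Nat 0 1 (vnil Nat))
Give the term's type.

the term's type:
  Eq (Pi (m : Vec Nat 3). Vec Nat 0) (\(ζ : Vec Nat 3). vnil Nat) (\(φ : Vec Nat 3). vnil Nat)


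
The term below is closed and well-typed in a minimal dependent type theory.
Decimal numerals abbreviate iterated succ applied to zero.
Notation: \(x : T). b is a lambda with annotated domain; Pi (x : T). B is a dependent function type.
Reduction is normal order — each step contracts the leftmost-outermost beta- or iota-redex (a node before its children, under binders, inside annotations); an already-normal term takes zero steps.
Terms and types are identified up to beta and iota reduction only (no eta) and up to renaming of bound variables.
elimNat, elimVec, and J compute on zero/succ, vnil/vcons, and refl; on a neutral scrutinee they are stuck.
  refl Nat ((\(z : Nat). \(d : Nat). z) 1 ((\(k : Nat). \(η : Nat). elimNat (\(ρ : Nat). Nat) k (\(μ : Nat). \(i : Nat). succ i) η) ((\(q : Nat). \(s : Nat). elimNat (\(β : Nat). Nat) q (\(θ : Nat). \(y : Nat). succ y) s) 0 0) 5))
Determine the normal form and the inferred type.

resulting normal form:
  refl Nat 1
inferred type:
  Eq Nat 1 1
observation: 2 normal-order steps separate the term from its normal form.


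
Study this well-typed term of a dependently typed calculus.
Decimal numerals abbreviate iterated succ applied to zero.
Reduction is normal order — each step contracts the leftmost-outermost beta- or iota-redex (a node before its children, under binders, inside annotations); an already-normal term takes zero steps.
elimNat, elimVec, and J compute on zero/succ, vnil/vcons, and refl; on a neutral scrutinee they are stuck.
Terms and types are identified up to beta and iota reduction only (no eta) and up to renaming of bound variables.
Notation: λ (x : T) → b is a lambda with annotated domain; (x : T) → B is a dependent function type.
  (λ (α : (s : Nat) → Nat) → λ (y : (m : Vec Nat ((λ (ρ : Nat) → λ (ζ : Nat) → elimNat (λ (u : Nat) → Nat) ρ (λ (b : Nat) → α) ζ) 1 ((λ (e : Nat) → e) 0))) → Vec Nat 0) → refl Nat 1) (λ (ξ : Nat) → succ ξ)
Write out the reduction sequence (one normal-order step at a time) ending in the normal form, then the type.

normal-order reduction sequence:
  (λ (α : (s : Nat) → Nat) → λ (y : (m : Vec Nat ((λ (ρ : Nat) → λ (ζ : Nat) → elimNat (λ (u : Nat) → Nat) ρ (λ (b : Nat) → α) ζ) 1 ((λ (e : Nat) → e) 0))) → Vec Nat 0) → refl Nat 1) (λ (ξ : Nat) → succ ξ)
  ~> λ (α : (s : Vec Nat ((λ (y : Nat) → λ (m : Nat) → elimNat (λ (ρ : Nat) → Nat) y (λ (ζ : Nat) → λ (u : Nat) → succ u) m) 1 ((λ (b : Nat) → b) 0))) → Vec Nat 0) → refl Nat 1
  ~> λ (α : (s : Vec Nat ((λ (y : Nat) → elimNat (λ (m : Nat) → Nat) 1 (λ (ρ : Nat) → λ (ζ : Nat) → succ ζ) y) ((λ (u : Nat) → u) 0))) → Vec Nat 0) → refl Nat 1
  ~> λ (α : (s : Vec Nat (elimNat (λ (y : Nat) → Nat) 1 (λ (m : Nat) → λ (ρ : Nat) → succ ρ) ((λ (ζ : Nat) → ζ) 0))) → Vec Nat 0) → refl Nat 1
  ~> λ (α : (s : Vec Nat (elimNat (λ (y : Nat) → Nat) 1 (λ (m : Nat) → λ (ρ : Nat) → succ ρ) 0)) → Vec Nat 0) → refl Nat 1
  ~> λ (α : (s : Vec Nat 1) → Vec Nat 0) → refl Nat 1
type:
  (α : (s : Vec Nat 1) → Vec Nat 0) → Eq Nat 1 1


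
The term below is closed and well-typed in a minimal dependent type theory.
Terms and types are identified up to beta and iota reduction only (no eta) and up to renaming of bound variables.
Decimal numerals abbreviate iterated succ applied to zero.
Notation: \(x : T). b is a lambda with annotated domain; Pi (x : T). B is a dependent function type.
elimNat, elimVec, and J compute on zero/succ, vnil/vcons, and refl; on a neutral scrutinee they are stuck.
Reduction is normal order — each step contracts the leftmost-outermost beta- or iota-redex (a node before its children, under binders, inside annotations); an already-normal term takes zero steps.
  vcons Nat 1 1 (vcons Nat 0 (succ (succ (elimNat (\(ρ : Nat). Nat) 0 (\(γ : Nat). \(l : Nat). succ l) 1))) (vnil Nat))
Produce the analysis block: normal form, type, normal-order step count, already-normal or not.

reduced normal form:
  vcons Nat 1 1 (vcons Nat 0 3 (vnil Nat))
inferred type:
  Vec Nat 2
normal-order step count: 4
started in normal form: no
first contracted redex: an elimNat iota-redex


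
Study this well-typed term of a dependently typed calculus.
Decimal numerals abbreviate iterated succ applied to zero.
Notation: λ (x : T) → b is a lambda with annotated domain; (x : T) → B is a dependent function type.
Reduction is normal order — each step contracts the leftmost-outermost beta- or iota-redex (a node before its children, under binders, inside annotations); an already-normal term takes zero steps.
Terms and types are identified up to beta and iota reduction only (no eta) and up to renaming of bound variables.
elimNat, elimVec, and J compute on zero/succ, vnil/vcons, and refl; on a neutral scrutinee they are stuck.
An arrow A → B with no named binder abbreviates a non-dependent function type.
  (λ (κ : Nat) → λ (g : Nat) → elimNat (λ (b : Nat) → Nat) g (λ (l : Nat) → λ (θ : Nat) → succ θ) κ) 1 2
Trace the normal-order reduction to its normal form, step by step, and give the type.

normal-order reduction sequence:
  (λ (κ : Nat) → λ (g : Nat) → elimNat (λ (b : Nat) → Nat) g (λ (l : Nat) → λ (θ : Nat) → succ θ) κ) 1 2
  ~> (λ (κ : Nat) → elimNat (λ (g : Nat) → Nat) κ (λ (b : Nat) → λ (l : Nat) → succ l) 1) 2
  ~> elimNat (λ (κ : Nat) → Nat) 2 (λ (g : Nat) → λ (b : Nat) → succ b) 1
  ~> (λ (κ : Nat) → λ (g : Nat) → succ g) 0 (elimNat (λ (b : Nat) → Nat) 2 (λ (l : Nat) → λ (θ : Nat) → succ θ) 0)
  ~> (λ (κ : Nat) → succ κ) (elimNat (λ (g : Nat) → Nat) 2 (λ (b : Nat) → λ (l : Nat) → succ l) 0)
  ~> succ (elimNat (λ (κ : Nat) → Nat) 2 (λ (g : Nat) → λ (b : Nat) → succ b) 0)
  ~> 3
the term's type:
  Nat


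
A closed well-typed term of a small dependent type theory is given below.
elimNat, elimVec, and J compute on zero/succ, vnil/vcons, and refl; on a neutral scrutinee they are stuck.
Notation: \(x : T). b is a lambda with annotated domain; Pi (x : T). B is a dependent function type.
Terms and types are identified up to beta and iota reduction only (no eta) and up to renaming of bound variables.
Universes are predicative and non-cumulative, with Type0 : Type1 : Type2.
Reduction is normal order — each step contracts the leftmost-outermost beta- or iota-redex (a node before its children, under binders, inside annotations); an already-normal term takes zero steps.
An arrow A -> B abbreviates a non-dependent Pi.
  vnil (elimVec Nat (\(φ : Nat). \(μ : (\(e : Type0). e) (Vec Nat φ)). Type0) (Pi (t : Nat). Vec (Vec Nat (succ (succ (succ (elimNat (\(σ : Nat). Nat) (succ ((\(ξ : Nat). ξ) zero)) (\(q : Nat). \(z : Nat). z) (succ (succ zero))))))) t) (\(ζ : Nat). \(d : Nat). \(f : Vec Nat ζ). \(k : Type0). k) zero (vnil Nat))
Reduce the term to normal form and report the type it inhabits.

resulting normal form:
  vnil (Pi (φ : Nat). Vec (Vec Nat (succ (succ (succ (succ zero))))) φ)
inferred type:
  Vec (Pi (φ : Nat). Vec (Vec Nat (succ (succ (succ (succ zero))))) φ) zero
observation: the first redex contracted is an elimVec iota-redex; the normal form is reached in 9 normal-order steps.


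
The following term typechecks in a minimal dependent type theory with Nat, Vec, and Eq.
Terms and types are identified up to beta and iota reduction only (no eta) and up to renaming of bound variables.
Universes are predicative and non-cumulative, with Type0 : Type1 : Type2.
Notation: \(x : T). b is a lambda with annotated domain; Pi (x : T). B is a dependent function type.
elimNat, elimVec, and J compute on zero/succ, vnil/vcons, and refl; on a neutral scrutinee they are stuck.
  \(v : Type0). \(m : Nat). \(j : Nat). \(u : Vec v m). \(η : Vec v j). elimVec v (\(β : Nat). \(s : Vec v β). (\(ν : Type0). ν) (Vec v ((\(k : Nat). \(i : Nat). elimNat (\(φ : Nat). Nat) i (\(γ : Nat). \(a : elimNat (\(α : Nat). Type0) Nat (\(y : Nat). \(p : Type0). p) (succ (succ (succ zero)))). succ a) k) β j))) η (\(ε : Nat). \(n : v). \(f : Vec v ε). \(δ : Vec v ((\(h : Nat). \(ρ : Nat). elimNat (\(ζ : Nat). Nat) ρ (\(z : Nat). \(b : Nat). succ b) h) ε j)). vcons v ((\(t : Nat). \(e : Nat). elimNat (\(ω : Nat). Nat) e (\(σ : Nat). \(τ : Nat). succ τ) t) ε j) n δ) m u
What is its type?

inferred type:
  Pi (v : Type0). Pi (m : Nat). Pi (j : Nat). Pi (u : Vec v m). Pi (η : Vec v j). Vec v (elimNat (\(β : Nat). Nat) j (\(s : Nat). \(ν : Nat). succ ν) m)


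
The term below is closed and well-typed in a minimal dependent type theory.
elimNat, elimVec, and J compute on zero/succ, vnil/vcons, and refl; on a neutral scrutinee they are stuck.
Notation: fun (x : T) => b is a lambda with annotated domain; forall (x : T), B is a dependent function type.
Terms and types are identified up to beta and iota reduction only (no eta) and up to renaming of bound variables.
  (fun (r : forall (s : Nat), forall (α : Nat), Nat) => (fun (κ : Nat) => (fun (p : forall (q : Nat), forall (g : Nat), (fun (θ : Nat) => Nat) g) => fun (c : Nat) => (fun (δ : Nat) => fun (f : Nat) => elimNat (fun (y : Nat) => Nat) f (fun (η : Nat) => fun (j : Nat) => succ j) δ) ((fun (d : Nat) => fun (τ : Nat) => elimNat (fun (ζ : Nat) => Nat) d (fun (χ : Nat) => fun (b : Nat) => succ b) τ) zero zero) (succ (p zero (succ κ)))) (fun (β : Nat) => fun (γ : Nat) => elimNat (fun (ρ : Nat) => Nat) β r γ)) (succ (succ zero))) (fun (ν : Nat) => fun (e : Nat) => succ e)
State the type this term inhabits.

the term's type:
  forall (r : Nat), Nat


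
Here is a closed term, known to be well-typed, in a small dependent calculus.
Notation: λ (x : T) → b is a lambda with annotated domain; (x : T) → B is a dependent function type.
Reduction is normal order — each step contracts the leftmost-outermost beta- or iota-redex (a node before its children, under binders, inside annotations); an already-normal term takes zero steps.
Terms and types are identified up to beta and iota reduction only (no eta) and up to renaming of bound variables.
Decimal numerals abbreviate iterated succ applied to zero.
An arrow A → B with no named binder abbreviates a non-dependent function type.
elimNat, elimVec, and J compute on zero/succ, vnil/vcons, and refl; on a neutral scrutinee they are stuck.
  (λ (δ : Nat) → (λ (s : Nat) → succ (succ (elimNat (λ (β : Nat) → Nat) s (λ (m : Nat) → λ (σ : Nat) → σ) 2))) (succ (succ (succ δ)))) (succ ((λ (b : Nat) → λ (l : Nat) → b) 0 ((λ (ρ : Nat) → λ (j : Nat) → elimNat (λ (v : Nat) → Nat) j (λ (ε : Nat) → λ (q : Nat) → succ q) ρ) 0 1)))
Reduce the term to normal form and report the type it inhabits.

reduced normal form:
  6
inferred type:
  Nat
observation: contracting a beta-redex first, the term normalizes in 11 steps.


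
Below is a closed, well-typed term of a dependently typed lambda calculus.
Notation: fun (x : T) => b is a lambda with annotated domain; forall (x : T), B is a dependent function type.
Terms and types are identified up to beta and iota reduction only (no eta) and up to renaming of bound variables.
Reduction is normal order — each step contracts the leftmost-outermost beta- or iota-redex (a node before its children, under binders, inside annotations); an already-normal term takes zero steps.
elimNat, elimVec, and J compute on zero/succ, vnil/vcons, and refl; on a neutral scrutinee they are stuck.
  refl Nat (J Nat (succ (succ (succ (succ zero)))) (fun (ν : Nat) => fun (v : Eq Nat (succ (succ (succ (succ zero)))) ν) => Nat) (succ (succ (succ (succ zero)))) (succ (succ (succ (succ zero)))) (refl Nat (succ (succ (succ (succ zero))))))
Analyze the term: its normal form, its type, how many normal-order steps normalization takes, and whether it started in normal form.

normal form:
  refl Nat (succ (succ (succ (succ zero))))
the term's type:
  Eq Nat (succ (succ (succ (succ zero)))) (succ (succ (succ (succ zero))))
normal-order step count: 1
started in normal form: no
first redex: a J iota-redex


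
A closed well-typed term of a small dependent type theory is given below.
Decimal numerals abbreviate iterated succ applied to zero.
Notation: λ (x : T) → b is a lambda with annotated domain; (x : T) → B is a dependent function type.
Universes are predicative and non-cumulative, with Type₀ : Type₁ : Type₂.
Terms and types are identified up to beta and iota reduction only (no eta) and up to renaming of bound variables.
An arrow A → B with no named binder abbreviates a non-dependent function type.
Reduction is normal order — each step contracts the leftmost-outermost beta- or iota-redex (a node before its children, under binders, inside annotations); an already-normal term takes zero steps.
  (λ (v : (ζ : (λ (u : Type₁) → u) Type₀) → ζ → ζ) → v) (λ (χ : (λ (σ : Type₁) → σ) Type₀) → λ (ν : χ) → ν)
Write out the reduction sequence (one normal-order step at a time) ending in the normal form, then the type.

normal-order reduction sequence:
  (λ (v : (ζ : (λ (u : Type₁) → u) Type₀) → ζ → ζ) → v) (λ (χ : (λ (σ : Type₁) → σ) Type₀) → λ (ν : χ) → ν)
  ~> λ (v : (λ (ζ : Type₁) → ζ) Type₀) → λ (u : v) → u
  ~> λ (v : Type₀) → λ (ζ : v) → ζ
inferred type:
  (v : Type₀) → v → v


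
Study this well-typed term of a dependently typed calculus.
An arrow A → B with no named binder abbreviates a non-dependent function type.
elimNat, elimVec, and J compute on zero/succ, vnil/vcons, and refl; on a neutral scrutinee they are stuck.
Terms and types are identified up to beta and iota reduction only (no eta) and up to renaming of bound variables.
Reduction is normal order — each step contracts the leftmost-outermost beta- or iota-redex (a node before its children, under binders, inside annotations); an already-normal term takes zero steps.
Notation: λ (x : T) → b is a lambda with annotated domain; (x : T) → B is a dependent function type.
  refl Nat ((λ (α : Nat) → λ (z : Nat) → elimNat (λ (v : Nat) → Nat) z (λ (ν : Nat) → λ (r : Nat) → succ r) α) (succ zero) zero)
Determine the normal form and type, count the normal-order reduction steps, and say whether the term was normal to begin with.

normal form:
  refl Nat (succ zero)
inferred type:
  Eq Nat (succ zero) (succ zero)
steps to reach normal form (normal order): 6
term was already normal: no
first contracted redex: a beta-redex


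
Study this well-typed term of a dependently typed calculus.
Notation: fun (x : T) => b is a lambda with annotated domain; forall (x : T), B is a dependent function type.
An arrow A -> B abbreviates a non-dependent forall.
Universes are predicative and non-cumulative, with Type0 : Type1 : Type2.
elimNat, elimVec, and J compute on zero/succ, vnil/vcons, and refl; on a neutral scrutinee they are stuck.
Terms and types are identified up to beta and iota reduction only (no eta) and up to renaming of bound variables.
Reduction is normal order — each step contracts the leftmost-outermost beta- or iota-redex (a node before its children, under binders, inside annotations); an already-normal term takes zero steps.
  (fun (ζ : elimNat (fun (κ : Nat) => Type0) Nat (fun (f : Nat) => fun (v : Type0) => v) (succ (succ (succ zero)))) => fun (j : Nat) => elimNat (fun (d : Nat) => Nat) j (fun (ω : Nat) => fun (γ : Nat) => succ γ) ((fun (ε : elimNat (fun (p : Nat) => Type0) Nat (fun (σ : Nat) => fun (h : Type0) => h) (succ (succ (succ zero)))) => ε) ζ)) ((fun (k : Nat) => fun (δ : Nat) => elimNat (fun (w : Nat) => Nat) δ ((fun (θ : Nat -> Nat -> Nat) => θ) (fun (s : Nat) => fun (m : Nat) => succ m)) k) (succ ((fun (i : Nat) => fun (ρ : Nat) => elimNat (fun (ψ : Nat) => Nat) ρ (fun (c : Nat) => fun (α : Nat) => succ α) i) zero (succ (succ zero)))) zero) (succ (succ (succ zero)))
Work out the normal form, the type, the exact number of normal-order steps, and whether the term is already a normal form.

normal form:
  succ (succ (succ (succ (succ (succ zero)))))
inferred type:
  Nat
steps to reach normal form (normal order): 30
started in normal form: no
first contracted redex: a beta-redex
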